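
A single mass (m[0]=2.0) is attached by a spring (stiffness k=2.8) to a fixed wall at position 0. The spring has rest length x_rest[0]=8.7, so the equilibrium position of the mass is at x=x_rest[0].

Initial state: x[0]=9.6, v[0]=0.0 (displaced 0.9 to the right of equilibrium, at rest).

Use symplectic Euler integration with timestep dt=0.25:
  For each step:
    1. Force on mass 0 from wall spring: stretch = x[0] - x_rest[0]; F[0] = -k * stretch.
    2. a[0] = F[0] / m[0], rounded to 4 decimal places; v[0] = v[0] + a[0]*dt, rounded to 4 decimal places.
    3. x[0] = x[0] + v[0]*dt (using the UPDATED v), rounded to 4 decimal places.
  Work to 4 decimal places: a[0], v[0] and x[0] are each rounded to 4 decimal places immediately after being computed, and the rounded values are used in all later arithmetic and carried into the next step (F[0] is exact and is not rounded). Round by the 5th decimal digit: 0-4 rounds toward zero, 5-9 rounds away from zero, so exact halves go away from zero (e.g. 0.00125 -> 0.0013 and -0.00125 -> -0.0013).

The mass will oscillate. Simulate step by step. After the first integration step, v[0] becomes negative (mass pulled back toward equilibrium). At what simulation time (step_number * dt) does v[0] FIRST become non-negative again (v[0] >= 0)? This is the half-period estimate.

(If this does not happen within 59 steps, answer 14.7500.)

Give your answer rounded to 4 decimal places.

Step 0: x=[9.6000] v=[0.0000]
Step 1: x=[9.5213] v=[-0.3150]
Step 2: x=[9.3707] v=[-0.6025]
Step 3: x=[9.1614] v=[-0.8373]
Step 4: x=[8.9117] v=[-0.9988]
Step 5: x=[8.6435] v=[-1.0729]
Step 6: x=[8.3802] v=[-1.0531]
Step 7: x=[8.1449] v=[-0.9412]
Step 8: x=[7.9582] v=[-0.7469]
Step 9: x=[7.8364] v=[-0.4873]
Step 10: x=[7.7901] v=[-0.1851]
Step 11: x=[7.8235] v=[0.1334]
First v>=0 after going negative at step 11, time=2.7500

Answer: 2.7500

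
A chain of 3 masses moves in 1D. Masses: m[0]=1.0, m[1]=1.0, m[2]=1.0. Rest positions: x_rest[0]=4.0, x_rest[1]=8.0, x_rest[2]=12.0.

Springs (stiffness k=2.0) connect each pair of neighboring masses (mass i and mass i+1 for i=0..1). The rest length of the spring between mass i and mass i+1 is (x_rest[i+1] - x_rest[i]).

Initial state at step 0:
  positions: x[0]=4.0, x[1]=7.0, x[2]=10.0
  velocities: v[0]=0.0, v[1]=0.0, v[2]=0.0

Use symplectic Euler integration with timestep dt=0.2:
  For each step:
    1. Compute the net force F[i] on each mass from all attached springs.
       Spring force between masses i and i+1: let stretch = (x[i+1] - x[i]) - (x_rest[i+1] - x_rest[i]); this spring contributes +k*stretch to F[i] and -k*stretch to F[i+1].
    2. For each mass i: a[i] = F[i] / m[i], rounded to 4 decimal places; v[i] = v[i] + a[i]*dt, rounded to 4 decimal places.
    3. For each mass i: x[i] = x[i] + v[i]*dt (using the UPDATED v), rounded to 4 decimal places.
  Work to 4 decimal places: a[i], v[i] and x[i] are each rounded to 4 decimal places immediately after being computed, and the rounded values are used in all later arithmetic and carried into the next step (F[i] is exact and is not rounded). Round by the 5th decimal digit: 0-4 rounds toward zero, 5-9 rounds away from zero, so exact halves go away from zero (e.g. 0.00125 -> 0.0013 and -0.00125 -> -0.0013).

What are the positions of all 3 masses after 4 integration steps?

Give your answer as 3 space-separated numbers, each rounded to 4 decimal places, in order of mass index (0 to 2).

Step 0: x=[4.0000 7.0000 10.0000] v=[0.0000 0.0000 0.0000]
Step 1: x=[3.9200 7.0000 10.0800] v=[-0.4000 0.0000 0.4000]
Step 2: x=[3.7664 7.0000 10.2336] v=[-0.7680 0.0000 0.7680]
Step 3: x=[3.5515 7.0000 10.4485] v=[-1.0746 0.0000 1.0746]
Step 4: x=[3.2925 7.0000 10.7075] v=[-1.2952 0.0000 1.2952]

Answer: 3.2925 7.0000 10.7075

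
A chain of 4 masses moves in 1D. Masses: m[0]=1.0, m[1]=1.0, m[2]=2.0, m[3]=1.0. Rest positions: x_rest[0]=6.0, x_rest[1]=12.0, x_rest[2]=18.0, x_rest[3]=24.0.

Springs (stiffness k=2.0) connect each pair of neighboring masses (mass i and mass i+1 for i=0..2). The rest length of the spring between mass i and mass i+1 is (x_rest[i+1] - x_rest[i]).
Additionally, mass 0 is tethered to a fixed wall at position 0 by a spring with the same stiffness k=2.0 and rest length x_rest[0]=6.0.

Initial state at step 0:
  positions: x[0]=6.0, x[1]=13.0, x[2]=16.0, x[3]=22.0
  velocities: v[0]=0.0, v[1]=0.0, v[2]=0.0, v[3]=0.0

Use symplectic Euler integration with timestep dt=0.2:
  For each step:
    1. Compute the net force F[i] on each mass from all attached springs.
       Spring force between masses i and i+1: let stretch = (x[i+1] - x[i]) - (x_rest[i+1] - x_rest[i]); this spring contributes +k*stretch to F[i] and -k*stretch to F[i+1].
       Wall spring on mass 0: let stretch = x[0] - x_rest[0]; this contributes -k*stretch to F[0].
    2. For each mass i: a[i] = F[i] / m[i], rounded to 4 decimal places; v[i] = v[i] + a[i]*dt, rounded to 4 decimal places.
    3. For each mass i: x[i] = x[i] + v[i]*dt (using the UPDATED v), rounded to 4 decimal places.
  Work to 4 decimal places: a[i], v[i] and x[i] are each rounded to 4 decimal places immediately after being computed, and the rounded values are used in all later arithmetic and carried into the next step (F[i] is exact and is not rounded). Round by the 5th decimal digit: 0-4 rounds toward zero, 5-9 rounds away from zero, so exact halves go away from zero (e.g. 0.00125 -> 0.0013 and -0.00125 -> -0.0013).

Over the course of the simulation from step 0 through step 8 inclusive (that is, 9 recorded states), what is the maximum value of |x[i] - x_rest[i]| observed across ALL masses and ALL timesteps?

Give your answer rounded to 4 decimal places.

Answer: 2.2031

Derivation:
Step 0: x=[6.0000 13.0000 16.0000 22.0000] v=[0.0000 0.0000 0.0000 0.0000]
Step 1: x=[6.0800 12.6800 16.1200 22.0000] v=[0.4000 -1.6000 0.6000 0.0000]
Step 2: x=[6.2016 12.1072 16.3376 22.0096] v=[0.6080 -2.8640 1.0880 0.0480]
Step 3: x=[6.2995 11.4004 16.6129 22.0454] v=[0.4896 -3.5341 1.3763 0.1792]
Step 4: x=[6.3015 10.7025 16.8970 22.1266] v=[0.0102 -3.4895 1.4203 0.4062]
Step 5: x=[6.1515 10.1481 17.1425 22.2695] v=[-0.7500 -2.7721 1.2273 0.7144]
Step 6: x=[5.8291 9.8335 17.3133 22.4822] v=[-1.6120 -1.5730 0.8538 1.0636]
Step 7: x=[5.3607 9.7969 17.3916 22.7614] v=[-2.3419 -0.1828 0.3916 1.3960]
Step 8: x=[4.8184 10.0130 17.3809 23.0910] v=[-2.7117 1.0806 -0.0534 1.6481]
Max displacement = 2.2031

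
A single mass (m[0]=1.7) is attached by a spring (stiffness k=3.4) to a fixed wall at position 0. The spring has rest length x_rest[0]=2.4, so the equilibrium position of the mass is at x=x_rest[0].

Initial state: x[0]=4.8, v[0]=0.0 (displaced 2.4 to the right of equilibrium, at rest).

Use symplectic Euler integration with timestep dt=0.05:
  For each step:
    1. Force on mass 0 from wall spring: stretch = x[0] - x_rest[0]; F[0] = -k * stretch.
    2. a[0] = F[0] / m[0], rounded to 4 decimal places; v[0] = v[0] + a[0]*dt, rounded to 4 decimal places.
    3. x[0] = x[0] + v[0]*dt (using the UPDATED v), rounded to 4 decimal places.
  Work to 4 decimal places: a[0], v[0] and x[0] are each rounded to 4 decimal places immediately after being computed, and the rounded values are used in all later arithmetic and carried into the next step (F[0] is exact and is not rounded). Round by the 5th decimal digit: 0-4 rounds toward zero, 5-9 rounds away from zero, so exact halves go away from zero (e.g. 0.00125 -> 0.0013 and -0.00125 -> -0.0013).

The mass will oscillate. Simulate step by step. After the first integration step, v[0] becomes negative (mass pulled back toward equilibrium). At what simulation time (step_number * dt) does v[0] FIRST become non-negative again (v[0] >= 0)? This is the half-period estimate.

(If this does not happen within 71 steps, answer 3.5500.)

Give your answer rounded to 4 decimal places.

Answer: 2.2500

Derivation:
Step 0: x=[4.8000] v=[0.0000]
Step 1: x=[4.7880] v=[-0.2400]
Step 2: x=[4.7641] v=[-0.4788]
Step 3: x=[4.7283] v=[-0.7152]
Step 4: x=[4.6809] v=[-0.9480]
Step 5: x=[4.6221] v=[-1.1761]
Step 6: x=[4.5522] v=[-1.3983]
Step 7: x=[4.4715] v=[-1.6135]
Step 8: x=[4.3805] v=[-1.8207]
Step 9: x=[4.2796] v=[-2.0188]
Step 10: x=[4.1693] v=[-2.2068]
Step 11: x=[4.0501] v=[-2.3837]
Step 12: x=[3.9227] v=[-2.5487]
Step 13: x=[3.7877] v=[-2.7010]
Step 14: x=[3.6457] v=[-2.8398]
Step 15: x=[3.4975] v=[-2.9644]
Step 16: x=[3.3438] v=[-3.0742]
Step 17: x=[3.1854] v=[-3.1686]
Step 18: x=[3.0230] v=[-3.2471]
Step 19: x=[2.8575] v=[-3.3094]
Step 20: x=[2.6897] v=[-3.3552]
Step 21: x=[2.5205] v=[-3.3842]
Step 22: x=[2.3507] v=[-3.3963]
Step 23: x=[2.1811] v=[-3.3914]
Step 24: x=[2.0126] v=[-3.3695]
Step 25: x=[1.8461] v=[-3.3308]
Step 26: x=[1.6823] v=[-3.2754]
Step 27: x=[1.5221] v=[-3.2036]
Step 28: x=[1.3663] v=[-3.1158]
Step 29: x=[1.2157] v=[-3.0124]
Step 30: x=[1.0710] v=[-2.8940]
Step 31: x=[0.9329] v=[-2.7611]
Step 32: x=[0.8022] v=[-2.6144]
Step 33: x=[0.6795] v=[-2.4546]
Step 34: x=[0.5654] v=[-2.2826]
Step 35: x=[0.4604] v=[-2.0991]
Step 36: x=[0.3651] v=[-1.9051]
Step 37: x=[0.2800] v=[-1.7016]
Step 38: x=[0.2055] v=[-1.4896]
Step 39: x=[0.1420] v=[-1.2702]
Step 40: x=[0.0898] v=[-1.0444]
Step 41: x=[0.0491] v=[-0.8134]
Step 42: x=[0.0202] v=[-0.5783]
Step 43: x=[0.0032] v=[-0.3403]
Step 44: x=[-0.0018] v=[-0.1006]
Step 45: x=[0.0052] v=[0.1396]
First v>=0 after going negative at step 45, time=2.2500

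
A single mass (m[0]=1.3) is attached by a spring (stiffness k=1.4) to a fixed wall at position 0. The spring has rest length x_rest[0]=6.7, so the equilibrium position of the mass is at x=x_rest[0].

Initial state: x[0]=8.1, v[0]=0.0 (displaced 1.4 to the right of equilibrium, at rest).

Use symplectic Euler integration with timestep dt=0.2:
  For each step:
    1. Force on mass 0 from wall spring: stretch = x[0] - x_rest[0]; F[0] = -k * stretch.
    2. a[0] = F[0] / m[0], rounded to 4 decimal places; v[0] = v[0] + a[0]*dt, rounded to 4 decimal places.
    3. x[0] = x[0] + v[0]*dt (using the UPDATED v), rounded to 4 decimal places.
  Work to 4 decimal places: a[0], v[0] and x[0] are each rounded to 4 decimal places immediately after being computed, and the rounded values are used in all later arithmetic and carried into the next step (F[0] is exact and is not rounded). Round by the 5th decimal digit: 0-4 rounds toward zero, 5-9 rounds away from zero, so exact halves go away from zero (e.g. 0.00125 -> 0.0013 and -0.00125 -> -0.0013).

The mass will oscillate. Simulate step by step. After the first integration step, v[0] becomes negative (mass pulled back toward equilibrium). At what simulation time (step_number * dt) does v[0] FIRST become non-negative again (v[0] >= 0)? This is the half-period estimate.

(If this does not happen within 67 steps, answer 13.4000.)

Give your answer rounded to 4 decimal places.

Answer: 3.2000

Derivation:
Step 0: x=[8.1000] v=[0.0000]
Step 1: x=[8.0397] v=[-0.3015]
Step 2: x=[7.9217] v=[-0.5901]
Step 3: x=[7.7511] v=[-0.8532]
Step 4: x=[7.5352] v=[-1.0796]
Step 5: x=[7.2833] v=[-1.2595]
Step 6: x=[7.0063] v=[-1.3851]
Step 7: x=[6.7161] v=[-1.4511]
Step 8: x=[6.4252] v=[-1.4546]
Step 9: x=[6.1461] v=[-1.3954]
Step 10: x=[5.8909] v=[-1.2761]
Step 11: x=[5.6705] v=[-1.1018]
Step 12: x=[5.4945] v=[-0.8801]
Step 13: x=[5.3704] v=[-0.6205]
Step 14: x=[5.3036] v=[-0.3341]
Step 15: x=[5.2969] v=[-0.0333]
Step 16: x=[5.3507] v=[0.2689]
First v>=0 after going negative at step 16, time=3.2000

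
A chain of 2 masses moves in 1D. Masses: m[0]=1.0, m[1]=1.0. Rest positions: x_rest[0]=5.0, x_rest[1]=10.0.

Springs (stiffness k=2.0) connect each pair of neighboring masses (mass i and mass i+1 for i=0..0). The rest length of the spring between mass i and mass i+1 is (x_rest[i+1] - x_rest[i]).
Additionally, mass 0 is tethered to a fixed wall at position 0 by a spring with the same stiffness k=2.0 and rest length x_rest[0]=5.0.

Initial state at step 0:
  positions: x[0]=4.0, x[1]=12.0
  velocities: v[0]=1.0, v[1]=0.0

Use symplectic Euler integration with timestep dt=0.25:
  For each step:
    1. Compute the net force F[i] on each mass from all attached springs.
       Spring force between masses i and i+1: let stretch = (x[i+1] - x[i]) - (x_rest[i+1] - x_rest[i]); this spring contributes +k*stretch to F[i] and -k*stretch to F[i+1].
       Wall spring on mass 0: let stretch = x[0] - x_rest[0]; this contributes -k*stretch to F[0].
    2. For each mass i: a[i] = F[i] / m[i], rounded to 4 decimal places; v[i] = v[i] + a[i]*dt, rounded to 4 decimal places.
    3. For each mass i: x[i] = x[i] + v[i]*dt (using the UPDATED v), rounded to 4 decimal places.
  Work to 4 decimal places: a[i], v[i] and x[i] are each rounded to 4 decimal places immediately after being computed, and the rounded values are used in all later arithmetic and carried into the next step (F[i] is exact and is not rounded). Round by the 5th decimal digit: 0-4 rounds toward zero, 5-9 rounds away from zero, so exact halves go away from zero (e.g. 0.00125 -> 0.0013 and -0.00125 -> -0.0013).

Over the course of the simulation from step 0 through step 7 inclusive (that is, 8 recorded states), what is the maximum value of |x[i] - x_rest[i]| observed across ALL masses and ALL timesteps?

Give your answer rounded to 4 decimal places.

Answer: 2.2857

Derivation:
Step 0: x=[4.0000 12.0000] v=[1.0000 0.0000]
Step 1: x=[4.7500 11.6250] v=[3.0000 -1.5000]
Step 2: x=[5.7656 11.0156] v=[4.0625 -2.4375]
Step 3: x=[6.7168 10.3750] v=[3.8047 -2.5625]
Step 4: x=[7.2857 9.9021] v=[2.2754 -1.8916]
Step 5: x=[7.2709 9.7272] v=[-0.0593 -0.6998]
Step 6: x=[6.6543 9.8702] v=[-2.4666 0.5721]
Step 7: x=[5.6079 10.2363] v=[-4.1858 1.4642]
Max displacement = 2.2857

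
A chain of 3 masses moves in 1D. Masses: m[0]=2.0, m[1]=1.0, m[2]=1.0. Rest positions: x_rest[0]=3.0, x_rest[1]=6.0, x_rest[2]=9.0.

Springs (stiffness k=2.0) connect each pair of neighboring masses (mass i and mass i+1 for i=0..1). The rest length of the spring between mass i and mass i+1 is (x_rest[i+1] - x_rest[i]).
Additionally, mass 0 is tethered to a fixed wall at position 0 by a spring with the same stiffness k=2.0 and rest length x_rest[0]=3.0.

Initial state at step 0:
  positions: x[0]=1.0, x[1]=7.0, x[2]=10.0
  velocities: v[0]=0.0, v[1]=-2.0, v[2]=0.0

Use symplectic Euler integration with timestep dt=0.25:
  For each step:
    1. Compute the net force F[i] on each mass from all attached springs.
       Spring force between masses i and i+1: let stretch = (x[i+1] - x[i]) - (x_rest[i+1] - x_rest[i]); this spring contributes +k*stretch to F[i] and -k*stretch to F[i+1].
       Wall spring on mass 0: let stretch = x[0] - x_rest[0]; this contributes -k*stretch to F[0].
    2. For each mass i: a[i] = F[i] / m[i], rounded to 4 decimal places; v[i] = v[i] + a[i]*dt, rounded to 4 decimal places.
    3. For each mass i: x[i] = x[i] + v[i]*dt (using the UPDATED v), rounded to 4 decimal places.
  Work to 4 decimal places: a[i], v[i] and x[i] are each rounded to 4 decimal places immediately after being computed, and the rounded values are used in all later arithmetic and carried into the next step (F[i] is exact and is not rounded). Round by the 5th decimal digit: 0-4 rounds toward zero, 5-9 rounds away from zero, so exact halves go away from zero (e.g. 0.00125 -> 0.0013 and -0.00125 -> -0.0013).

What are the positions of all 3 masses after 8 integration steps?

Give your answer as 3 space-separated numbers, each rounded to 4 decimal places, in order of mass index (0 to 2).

Step 0: x=[1.0000 7.0000 10.0000] v=[0.0000 -2.0000 0.0000]
Step 1: x=[1.3125 6.1250 10.0000] v=[1.2500 -3.5000 0.0000]
Step 2: x=[1.8438 5.1328 9.8906] v=[2.1250 -3.9688 -0.4375]
Step 3: x=[2.4654 4.3242 9.5615] v=[2.4863 -3.2344 -1.3164]
Step 4: x=[3.0491 3.9379 8.9527] v=[2.3347 -1.5452 -2.4351]
Step 5: x=[3.4978 4.0674 8.0921] v=[1.7946 0.5178 -3.4425]
Step 6: x=[3.7635 4.6288 7.1034] v=[1.0626 2.2454 -3.9549]
Step 7: x=[3.8480 5.3913 6.1804] v=[0.3381 3.0501 -3.6922]
Step 8: x=[3.7885 6.0596 5.5337] v=[-0.2381 2.6730 -2.5868]

Answer: 3.7885 6.0596 5.5337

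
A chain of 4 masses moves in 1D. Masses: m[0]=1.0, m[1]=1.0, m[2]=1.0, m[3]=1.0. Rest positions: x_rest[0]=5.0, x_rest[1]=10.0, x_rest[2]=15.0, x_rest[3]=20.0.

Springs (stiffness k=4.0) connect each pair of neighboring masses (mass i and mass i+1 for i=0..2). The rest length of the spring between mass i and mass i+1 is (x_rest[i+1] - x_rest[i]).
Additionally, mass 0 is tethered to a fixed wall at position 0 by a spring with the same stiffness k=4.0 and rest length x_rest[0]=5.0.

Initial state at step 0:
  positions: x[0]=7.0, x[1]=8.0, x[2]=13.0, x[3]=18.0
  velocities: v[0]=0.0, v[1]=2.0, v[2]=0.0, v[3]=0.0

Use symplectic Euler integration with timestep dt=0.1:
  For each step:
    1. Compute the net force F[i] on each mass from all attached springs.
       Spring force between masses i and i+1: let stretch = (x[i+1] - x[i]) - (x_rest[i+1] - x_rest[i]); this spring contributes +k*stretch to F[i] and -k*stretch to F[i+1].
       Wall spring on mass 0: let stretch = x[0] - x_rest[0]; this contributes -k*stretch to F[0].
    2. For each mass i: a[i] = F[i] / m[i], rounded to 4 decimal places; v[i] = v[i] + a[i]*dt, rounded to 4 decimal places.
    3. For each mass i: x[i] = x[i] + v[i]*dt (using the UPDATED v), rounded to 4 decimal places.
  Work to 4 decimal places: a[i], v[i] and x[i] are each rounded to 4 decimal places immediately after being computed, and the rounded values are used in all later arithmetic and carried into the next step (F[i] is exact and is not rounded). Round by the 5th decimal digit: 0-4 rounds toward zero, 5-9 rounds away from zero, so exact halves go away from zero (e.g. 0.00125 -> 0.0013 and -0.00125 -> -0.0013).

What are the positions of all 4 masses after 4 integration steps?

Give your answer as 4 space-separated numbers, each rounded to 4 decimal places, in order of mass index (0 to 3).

Answer: 5.0363 9.9364 13.1589 18.0036

Derivation:
Step 0: x=[7.0000 8.0000 13.0000 18.0000] v=[0.0000 2.0000 0.0000 0.0000]
Step 1: x=[6.7600 8.3600 13.0000 18.0000] v=[-2.4000 3.6000 0.0000 0.0000]
Step 2: x=[6.3136 8.8416 13.0144 18.0000] v=[-4.4640 4.8160 0.1440 0.0000]
Step 3: x=[5.7158 9.3890 13.0613 18.0006] v=[-5.9782 5.4739 0.4691 0.0058]
Step 4: x=[5.0363 9.9364 13.1589 18.0036] v=[-6.7952 5.4735 0.9759 0.0301]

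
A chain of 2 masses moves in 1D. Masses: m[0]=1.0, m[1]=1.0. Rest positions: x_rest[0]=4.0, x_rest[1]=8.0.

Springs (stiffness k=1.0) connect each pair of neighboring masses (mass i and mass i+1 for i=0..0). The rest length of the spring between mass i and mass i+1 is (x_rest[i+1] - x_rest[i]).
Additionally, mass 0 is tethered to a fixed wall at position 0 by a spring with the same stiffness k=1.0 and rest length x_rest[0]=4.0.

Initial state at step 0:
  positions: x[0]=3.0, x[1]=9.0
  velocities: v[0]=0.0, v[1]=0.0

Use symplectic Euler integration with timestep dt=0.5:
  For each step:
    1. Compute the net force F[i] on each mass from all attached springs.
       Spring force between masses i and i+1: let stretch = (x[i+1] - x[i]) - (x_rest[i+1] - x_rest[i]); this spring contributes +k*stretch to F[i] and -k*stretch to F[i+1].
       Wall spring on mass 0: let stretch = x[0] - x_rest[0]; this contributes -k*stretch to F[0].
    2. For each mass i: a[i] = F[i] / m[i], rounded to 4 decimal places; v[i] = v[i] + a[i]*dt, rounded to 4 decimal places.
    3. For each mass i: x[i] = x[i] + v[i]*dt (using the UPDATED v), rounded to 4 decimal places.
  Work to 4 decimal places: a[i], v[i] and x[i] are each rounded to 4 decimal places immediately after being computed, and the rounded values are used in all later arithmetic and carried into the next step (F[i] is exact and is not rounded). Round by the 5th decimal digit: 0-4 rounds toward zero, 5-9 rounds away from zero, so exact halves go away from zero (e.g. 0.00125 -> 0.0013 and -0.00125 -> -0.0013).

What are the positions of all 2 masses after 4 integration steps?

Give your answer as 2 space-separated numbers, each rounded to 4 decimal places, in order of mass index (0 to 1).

Answer: 5.0821 7.3985

Derivation:
Step 0: x=[3.0000 9.0000] v=[0.0000 0.0000]
Step 1: x=[3.7500 8.5000] v=[1.5000 -1.0000]
Step 2: x=[4.7500 7.8125] v=[2.0000 -1.3750]
Step 3: x=[5.3282 7.3594] v=[1.1563 -0.9063]
Step 4: x=[5.0821 7.3985] v=[-0.4922 0.0781]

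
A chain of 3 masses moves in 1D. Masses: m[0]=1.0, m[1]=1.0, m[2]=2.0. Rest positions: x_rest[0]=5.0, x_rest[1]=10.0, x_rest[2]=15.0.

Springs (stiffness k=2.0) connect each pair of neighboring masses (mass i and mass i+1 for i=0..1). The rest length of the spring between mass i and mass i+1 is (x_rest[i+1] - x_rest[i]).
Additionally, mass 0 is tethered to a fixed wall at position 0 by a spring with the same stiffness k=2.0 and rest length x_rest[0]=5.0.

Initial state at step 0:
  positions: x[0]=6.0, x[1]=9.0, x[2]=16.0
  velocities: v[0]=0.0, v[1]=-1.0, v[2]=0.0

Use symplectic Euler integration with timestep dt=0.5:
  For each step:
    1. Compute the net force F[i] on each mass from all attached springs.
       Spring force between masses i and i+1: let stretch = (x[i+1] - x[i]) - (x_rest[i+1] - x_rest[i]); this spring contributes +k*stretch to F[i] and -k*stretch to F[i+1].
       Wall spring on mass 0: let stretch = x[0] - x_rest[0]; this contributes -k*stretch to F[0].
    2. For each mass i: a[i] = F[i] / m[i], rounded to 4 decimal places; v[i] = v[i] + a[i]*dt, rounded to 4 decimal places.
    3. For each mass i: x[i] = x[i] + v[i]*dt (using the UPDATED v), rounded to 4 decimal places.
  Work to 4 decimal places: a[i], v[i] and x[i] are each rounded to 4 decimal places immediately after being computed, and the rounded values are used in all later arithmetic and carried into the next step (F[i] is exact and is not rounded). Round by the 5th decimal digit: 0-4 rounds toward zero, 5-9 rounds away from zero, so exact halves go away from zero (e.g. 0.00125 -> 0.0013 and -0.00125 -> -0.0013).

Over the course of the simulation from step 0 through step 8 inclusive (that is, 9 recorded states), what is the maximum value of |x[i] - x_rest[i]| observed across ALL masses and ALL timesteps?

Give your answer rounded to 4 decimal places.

Answer: 1.6367

Derivation:
Step 0: x=[6.0000 9.0000 16.0000] v=[0.0000 -1.0000 0.0000]
Step 1: x=[4.5000 10.5000 15.5000] v=[-3.0000 3.0000 -1.0000]
Step 2: x=[3.7500 11.5000 15.0000] v=[-1.5000 2.0000 -1.0000]
Step 3: x=[5.0000 10.3750 14.8750] v=[2.5000 -2.2500 -0.2500]
Step 4: x=[6.4375 8.8125 14.8750] v=[2.8750 -3.1250 0.0000]
Step 5: x=[5.8438 9.0938 14.6094] v=[-1.1875 0.5625 -0.5313]
Step 6: x=[3.9532 10.5079 14.2149] v=[-3.7813 2.8281 -0.7891]
Step 7: x=[3.3633 10.4981 14.1436] v=[-1.1798 -0.0196 -0.1426]
Step 8: x=[4.6592 8.7437 14.4110] v=[2.5917 -3.5089 0.5347]
Max displacement = 1.6367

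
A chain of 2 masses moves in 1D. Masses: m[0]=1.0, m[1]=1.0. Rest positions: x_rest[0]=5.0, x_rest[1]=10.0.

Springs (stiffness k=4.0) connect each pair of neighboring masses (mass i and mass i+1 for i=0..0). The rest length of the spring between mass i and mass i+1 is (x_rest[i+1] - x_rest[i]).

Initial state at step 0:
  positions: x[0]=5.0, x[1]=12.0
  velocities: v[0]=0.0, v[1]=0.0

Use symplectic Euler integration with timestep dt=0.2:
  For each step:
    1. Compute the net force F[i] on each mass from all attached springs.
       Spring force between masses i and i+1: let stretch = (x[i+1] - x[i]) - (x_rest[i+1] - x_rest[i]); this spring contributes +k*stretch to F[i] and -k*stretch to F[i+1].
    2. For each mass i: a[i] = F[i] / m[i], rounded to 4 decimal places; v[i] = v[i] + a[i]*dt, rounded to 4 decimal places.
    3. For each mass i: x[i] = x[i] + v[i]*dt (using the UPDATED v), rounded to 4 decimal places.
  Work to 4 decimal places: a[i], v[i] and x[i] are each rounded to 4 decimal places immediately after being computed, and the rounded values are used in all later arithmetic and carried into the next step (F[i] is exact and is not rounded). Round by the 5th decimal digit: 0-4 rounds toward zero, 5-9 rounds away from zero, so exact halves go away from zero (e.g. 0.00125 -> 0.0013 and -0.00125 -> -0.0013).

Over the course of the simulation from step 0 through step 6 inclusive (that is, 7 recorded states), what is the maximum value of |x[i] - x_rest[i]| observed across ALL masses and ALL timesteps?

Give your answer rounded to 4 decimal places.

Answer: 2.0425

Derivation:
Step 0: x=[5.0000 12.0000] v=[0.0000 0.0000]
Step 1: x=[5.3200 11.6800] v=[1.6000 -1.6000]
Step 2: x=[5.8576 11.1424] v=[2.6880 -2.6880]
Step 3: x=[6.4408 10.5592] v=[2.9158 -2.9158]
Step 4: x=[6.8829 10.1171] v=[2.2105 -2.2105]
Step 5: x=[7.0425 9.9575] v=[0.7979 -0.7979]
Step 6: x=[6.8685 10.1315] v=[-0.8701 0.8701]
Max displacement = 2.0425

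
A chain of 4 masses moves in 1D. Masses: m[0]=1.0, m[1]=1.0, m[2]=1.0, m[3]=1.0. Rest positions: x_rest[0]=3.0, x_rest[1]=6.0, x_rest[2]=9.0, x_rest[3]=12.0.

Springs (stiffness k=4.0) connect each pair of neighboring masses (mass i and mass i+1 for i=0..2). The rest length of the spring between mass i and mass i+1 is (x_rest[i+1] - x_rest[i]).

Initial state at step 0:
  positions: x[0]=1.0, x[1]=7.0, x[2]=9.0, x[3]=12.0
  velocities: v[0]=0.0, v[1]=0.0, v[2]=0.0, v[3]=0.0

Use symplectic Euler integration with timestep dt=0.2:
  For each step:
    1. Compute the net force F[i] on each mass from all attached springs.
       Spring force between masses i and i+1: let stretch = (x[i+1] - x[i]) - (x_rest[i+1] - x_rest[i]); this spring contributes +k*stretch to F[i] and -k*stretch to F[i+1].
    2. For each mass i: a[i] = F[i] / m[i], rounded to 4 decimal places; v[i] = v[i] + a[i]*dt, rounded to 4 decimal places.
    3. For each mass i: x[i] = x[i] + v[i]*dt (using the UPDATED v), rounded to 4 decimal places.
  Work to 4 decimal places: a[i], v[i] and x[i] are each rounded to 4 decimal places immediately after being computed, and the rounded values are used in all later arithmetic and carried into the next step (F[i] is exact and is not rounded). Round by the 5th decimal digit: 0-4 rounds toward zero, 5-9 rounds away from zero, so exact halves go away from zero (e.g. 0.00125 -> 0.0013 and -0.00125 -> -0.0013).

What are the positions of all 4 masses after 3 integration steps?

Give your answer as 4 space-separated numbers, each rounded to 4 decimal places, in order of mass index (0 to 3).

Step 0: x=[1.0000 7.0000 9.0000 12.0000] v=[0.0000 0.0000 0.0000 0.0000]
Step 1: x=[1.4800 6.3600 9.1600 12.0000] v=[2.4000 -3.2000 0.8000 0.0000]
Step 2: x=[2.2608 5.3872 9.3264 12.0256] v=[3.9040 -4.8640 0.8320 0.1280]
Step 3: x=[3.0618 4.5444 9.2944 12.0993] v=[4.0051 -4.2138 -0.1600 0.3686]

Answer: 3.0618 4.5444 9.2944 12.0993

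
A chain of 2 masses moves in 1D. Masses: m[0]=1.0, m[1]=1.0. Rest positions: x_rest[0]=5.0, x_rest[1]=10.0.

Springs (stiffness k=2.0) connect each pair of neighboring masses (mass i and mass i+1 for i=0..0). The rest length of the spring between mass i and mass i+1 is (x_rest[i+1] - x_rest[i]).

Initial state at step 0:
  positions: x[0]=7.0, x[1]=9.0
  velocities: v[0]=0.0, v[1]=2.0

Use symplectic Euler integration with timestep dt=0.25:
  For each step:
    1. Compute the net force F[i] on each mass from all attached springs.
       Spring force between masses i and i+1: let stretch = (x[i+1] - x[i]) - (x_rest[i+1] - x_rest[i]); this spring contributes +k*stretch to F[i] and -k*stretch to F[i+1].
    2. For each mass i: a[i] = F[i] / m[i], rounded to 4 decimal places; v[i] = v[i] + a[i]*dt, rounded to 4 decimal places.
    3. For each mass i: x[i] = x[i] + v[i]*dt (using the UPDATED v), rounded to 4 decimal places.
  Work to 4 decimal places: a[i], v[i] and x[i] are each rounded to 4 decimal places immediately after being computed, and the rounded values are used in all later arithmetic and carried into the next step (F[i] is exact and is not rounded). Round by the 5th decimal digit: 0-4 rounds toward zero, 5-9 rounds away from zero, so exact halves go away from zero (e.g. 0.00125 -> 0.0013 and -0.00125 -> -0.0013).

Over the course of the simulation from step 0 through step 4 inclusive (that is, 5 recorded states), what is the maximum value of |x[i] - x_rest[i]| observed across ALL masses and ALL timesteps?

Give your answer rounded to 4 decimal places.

Step 0: x=[7.0000 9.0000] v=[0.0000 2.0000]
Step 1: x=[6.6250 9.8750] v=[-1.5000 3.5000]
Step 2: x=[6.0313 10.9688] v=[-2.3750 4.3750]
Step 3: x=[5.4297 12.0704] v=[-2.4063 4.4063]
Step 4: x=[5.0332 12.9669] v=[-1.5860 3.5860]
Max displacement = 2.9669

Answer: 2.9669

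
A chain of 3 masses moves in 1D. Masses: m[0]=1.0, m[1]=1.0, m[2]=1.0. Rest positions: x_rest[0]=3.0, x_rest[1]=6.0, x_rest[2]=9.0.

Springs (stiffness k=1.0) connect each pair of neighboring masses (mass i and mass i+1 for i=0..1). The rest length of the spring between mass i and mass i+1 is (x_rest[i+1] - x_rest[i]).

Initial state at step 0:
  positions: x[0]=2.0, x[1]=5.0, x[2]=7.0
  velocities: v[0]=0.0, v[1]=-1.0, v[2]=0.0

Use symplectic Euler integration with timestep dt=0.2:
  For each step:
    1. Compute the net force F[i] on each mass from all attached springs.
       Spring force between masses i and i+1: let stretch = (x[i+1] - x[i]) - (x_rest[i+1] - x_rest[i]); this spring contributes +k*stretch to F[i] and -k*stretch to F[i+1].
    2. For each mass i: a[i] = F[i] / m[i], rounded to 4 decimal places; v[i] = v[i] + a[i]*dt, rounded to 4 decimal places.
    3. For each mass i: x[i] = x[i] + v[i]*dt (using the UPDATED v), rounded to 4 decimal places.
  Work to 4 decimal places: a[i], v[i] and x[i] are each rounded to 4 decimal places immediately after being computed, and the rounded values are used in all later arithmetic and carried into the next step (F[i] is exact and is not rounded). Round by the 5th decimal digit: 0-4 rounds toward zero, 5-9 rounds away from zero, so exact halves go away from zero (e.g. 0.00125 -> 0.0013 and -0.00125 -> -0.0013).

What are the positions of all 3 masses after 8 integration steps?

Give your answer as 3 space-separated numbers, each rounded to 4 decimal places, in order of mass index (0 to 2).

Step 0: x=[2.0000 5.0000 7.0000] v=[0.0000 -1.0000 0.0000]
Step 1: x=[2.0000 4.7600 7.0400] v=[0.0000 -1.2000 0.2000]
Step 2: x=[1.9904 4.5008 7.1088] v=[-0.0480 -1.2960 0.3440]
Step 3: x=[1.9612 4.2455 7.1933] v=[-0.1459 -1.2765 0.4224]
Step 4: x=[1.9034 4.0167 7.2799] v=[-0.2890 -1.1438 0.4328]
Step 5: x=[1.8101 3.8339 7.3559] v=[-0.4663 -0.9138 0.3802]
Step 6: x=[1.6778 3.7111 7.4111] v=[-0.6615 -0.6142 0.2758]
Step 7: x=[1.5068 3.6549 7.4383] v=[-0.8548 -0.2809 0.1358]
Step 8: x=[1.3018 3.6641 7.4341] v=[-1.0252 0.0462 -0.0209]

Answer: 1.3018 3.6641 7.4341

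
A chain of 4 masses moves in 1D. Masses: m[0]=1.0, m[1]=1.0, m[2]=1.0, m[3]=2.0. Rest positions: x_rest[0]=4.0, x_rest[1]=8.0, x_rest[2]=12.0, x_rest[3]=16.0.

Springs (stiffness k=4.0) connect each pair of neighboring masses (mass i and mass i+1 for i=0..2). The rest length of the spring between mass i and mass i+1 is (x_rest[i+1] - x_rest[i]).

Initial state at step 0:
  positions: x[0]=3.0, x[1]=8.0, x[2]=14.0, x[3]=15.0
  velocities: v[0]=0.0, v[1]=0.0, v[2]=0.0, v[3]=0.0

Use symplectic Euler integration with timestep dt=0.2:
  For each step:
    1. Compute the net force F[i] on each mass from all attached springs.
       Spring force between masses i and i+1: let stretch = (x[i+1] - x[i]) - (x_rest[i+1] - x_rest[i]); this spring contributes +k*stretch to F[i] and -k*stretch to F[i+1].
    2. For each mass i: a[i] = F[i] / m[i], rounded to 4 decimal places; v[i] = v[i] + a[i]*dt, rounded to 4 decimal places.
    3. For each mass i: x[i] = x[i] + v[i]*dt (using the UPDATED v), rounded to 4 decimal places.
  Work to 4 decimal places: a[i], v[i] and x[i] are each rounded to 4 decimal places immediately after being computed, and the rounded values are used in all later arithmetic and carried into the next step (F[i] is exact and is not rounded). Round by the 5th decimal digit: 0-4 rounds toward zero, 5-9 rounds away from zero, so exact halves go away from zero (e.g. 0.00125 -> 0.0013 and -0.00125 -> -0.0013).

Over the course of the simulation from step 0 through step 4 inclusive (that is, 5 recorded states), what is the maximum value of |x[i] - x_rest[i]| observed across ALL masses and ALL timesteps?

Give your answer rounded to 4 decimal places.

Answer: 2.1159

Derivation:
Step 0: x=[3.0000 8.0000 14.0000 15.0000] v=[0.0000 0.0000 0.0000 0.0000]
Step 1: x=[3.1600 8.1600 13.2000 15.2400] v=[0.8000 0.8000 -4.0000 1.2000]
Step 2: x=[3.4800 8.3264 11.9200 15.6368] v=[1.6000 0.8320 -6.4000 1.9840]
Step 3: x=[3.9354 8.2924 10.6597 16.0563] v=[2.2771 -0.1702 -6.3014 2.0973]
Step 4: x=[4.4479 7.9400 9.8841 16.3640] v=[2.5627 -1.7620 -3.8780 1.5387]
Max displacement = 2.1159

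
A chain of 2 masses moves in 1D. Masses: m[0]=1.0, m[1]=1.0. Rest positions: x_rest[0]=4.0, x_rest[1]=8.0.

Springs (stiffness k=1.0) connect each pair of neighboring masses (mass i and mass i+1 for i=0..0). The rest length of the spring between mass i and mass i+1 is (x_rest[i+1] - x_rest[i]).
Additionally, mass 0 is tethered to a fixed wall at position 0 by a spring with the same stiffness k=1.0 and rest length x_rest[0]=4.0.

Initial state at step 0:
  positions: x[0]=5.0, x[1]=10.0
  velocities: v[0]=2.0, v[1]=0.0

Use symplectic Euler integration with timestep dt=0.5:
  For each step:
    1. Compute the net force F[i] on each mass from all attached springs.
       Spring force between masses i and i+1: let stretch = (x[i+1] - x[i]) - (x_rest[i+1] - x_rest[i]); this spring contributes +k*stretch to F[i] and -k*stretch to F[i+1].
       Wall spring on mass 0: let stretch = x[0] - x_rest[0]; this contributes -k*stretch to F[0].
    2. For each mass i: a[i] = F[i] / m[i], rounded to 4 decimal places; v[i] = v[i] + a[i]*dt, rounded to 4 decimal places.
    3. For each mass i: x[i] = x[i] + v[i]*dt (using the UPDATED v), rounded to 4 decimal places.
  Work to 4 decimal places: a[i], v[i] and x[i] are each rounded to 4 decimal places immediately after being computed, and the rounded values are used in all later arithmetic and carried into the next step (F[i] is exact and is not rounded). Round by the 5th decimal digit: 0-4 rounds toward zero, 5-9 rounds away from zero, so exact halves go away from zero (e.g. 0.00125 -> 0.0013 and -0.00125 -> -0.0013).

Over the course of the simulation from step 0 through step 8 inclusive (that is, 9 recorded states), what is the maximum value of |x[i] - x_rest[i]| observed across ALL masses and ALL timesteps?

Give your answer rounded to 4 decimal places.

Step 0: x=[5.0000 10.0000] v=[2.0000 0.0000]
Step 1: x=[6.0000 9.7500] v=[2.0000 -0.5000]
Step 2: x=[6.4375 9.5625] v=[0.8750 -0.3750]
Step 3: x=[6.0469 9.5938] v=[-0.7813 0.0625]
Step 4: x=[5.0313 9.7384] v=[-2.0313 0.2891]
Step 5: x=[3.9346 9.7062] v=[-2.1934 -0.0645]
Step 6: x=[3.2972 9.2311] v=[-1.2749 -0.9503]
Step 7: x=[3.3190 8.2725] v=[0.0435 -1.9173]
Step 8: x=[3.7494 7.0755] v=[0.8608 -2.3941]
Max displacement = 2.4375

Answer: 2.4375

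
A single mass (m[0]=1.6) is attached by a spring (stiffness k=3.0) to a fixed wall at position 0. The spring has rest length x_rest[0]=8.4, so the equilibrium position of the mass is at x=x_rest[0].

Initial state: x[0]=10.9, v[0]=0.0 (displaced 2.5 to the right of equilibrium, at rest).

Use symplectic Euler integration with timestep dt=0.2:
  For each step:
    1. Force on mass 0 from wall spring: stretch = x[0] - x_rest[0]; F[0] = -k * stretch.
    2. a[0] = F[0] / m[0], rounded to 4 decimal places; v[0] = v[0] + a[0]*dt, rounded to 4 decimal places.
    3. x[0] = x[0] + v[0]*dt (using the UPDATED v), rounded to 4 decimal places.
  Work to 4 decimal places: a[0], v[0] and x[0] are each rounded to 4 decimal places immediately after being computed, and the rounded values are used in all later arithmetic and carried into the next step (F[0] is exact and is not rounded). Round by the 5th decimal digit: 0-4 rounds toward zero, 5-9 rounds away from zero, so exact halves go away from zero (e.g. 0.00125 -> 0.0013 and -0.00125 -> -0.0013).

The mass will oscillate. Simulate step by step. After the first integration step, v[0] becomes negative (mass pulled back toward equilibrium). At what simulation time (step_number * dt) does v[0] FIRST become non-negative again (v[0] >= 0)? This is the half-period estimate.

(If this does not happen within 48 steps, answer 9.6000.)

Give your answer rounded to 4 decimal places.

Answer: 2.4000

Derivation:
Step 0: x=[10.9000] v=[0.0000]
Step 1: x=[10.7125] v=[-0.9375]
Step 2: x=[10.3516] v=[-1.8047]
Step 3: x=[9.8443] v=[-2.5366]
Step 4: x=[9.2287] v=[-3.0782]
Step 5: x=[8.5509] v=[-3.3890]
Step 6: x=[7.8618] v=[-3.4456]
Step 7: x=[7.2130] v=[-3.2438]
Step 8: x=[6.6533] v=[-2.7987]
Step 9: x=[6.2246] v=[-2.1437]
Step 10: x=[5.9590] v=[-1.3279]
Step 11: x=[5.8765] v=[-0.4125]
Step 12: x=[5.9833] v=[0.5338]
First v>=0 after going negative at step 12, time=2.4000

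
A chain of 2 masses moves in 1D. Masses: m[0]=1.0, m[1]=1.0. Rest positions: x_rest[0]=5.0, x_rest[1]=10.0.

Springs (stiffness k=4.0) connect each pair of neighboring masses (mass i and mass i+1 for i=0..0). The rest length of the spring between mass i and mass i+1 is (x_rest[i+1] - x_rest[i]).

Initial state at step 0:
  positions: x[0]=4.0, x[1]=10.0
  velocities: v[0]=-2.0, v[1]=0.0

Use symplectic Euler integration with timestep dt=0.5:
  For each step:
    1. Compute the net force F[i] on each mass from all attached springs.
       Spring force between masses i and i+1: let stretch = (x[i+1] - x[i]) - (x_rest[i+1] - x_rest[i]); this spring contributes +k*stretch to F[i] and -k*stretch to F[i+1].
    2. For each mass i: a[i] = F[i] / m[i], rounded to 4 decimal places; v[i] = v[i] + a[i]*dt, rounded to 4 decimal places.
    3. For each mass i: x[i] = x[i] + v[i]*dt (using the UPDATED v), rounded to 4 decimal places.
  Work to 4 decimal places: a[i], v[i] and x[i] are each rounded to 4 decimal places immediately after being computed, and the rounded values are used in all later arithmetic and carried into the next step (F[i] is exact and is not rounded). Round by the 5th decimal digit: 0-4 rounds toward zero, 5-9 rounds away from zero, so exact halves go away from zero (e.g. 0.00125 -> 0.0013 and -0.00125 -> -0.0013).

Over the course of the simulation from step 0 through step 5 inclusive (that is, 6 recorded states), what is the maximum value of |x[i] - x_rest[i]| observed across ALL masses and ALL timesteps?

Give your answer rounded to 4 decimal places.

Step 0: x=[4.0000 10.0000] v=[-2.0000 0.0000]
Step 1: x=[4.0000 9.0000] v=[0.0000 -2.0000]
Step 2: x=[4.0000 8.0000] v=[0.0000 -2.0000]
Step 3: x=[3.0000 8.0000] v=[-2.0000 0.0000]
Step 4: x=[2.0000 8.0000] v=[-2.0000 0.0000]
Step 5: x=[2.0000 7.0000] v=[0.0000 -2.0000]
Max displacement = 3.0000

Answer: 3.0000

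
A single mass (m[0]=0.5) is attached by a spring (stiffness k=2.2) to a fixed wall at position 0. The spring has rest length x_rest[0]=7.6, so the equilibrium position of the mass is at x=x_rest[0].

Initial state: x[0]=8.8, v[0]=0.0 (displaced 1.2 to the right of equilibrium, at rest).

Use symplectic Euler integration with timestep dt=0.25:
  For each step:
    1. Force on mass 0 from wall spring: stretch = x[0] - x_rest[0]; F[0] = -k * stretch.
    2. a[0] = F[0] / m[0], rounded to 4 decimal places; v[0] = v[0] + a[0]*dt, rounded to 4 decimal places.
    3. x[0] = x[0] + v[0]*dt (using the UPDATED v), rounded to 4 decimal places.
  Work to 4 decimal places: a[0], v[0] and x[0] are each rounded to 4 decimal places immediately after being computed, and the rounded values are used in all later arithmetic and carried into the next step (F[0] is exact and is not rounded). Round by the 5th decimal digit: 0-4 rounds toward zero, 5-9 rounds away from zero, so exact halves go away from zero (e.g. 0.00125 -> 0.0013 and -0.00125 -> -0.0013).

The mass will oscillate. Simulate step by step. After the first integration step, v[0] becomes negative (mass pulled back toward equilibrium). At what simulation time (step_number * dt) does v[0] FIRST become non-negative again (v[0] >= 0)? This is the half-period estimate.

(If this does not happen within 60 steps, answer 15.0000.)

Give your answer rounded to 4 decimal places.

Step 0: x=[8.8000] v=[0.0000]
Step 1: x=[8.4700] v=[-1.3200]
Step 2: x=[7.9008] v=[-2.2770]
Step 3: x=[7.2488] v=[-2.6079]
Step 4: x=[6.6934] v=[-2.2216]
Step 5: x=[6.3873] v=[-1.2244]
Step 6: x=[6.4147] v=[0.1096]
First v>=0 after going negative at step 6, time=1.5000

Answer: 1.5000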